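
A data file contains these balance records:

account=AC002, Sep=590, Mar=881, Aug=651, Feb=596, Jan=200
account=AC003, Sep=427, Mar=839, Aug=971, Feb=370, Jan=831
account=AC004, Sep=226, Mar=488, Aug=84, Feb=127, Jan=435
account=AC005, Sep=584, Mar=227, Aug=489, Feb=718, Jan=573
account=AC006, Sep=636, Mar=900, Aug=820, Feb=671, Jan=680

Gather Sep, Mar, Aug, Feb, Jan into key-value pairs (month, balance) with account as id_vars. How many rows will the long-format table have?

25

5 account values × 5 melted columns = 25 rows.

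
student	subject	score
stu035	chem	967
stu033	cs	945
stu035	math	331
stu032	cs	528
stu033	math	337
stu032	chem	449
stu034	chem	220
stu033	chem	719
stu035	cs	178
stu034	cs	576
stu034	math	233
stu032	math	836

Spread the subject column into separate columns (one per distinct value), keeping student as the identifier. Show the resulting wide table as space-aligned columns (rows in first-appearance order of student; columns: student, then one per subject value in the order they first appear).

student  chem  cs   math
stu035   967   178  331 
stu033   719   945  337 
stu032   449   528  836 
stu034   220   576  233 

Columns: student plus the 3 distinct subject values (chem, cs, math).
For example, row stu035 column chem takes score=967 from the long row (stu035, chem).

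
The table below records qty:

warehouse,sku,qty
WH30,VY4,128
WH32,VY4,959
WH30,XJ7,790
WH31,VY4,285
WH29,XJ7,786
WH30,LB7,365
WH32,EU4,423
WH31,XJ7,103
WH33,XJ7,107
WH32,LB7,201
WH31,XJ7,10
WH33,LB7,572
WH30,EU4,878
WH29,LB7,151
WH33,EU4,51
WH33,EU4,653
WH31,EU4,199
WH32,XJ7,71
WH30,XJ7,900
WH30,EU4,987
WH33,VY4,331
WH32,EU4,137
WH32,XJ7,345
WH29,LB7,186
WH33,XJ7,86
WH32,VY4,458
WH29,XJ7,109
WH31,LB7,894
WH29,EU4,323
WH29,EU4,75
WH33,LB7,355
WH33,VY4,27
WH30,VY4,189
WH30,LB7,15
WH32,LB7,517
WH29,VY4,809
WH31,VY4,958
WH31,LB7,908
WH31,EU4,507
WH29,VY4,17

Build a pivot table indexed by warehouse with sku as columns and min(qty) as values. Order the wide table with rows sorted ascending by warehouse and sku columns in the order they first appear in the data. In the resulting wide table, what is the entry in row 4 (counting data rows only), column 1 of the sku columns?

With rows sorted ascending by warehouse, row 4 is warehouse=WH32. sku columns in first-appearance order: VY4, XJ7, LB7, EU4; column 1 is VY4.
Long rows with warehouse=WH32, sku=VY4: min(959, 458) = 458.

458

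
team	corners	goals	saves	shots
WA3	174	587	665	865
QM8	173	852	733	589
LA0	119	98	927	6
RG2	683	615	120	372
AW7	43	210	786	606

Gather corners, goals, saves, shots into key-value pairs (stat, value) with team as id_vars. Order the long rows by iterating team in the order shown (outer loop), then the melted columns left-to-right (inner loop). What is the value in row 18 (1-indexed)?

210

20 rows total (5 × 4). Row 18: index ⌊(18-1)/4⌋ = 4 into team → AW7; (18-1) mod 4 = 1 into the melted columns → goals.
So row 18 is (AW7, goals, 210); value = 210.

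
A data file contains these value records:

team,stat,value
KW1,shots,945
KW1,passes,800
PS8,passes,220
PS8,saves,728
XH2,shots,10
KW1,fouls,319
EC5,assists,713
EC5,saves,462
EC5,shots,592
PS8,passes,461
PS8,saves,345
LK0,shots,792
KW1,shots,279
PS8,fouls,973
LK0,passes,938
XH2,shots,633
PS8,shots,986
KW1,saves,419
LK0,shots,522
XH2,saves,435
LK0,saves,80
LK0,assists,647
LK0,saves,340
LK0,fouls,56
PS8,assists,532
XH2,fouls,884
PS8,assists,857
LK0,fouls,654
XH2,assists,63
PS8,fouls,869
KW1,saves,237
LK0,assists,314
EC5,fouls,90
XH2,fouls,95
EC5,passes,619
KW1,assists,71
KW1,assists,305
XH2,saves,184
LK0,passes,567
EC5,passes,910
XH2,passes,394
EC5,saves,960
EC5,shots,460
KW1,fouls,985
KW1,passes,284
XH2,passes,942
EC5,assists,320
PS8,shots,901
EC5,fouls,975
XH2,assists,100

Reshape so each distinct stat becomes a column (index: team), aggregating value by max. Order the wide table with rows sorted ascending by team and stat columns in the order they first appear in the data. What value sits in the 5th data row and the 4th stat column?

With rows sorted ascending by team, row 5 is team=XH2. stat columns in first-appearance order: shots, passes, saves, fouls, assists; column 4 is fouls.
Long rows with team=XH2, stat=fouls: max(884, 95) = 884.

884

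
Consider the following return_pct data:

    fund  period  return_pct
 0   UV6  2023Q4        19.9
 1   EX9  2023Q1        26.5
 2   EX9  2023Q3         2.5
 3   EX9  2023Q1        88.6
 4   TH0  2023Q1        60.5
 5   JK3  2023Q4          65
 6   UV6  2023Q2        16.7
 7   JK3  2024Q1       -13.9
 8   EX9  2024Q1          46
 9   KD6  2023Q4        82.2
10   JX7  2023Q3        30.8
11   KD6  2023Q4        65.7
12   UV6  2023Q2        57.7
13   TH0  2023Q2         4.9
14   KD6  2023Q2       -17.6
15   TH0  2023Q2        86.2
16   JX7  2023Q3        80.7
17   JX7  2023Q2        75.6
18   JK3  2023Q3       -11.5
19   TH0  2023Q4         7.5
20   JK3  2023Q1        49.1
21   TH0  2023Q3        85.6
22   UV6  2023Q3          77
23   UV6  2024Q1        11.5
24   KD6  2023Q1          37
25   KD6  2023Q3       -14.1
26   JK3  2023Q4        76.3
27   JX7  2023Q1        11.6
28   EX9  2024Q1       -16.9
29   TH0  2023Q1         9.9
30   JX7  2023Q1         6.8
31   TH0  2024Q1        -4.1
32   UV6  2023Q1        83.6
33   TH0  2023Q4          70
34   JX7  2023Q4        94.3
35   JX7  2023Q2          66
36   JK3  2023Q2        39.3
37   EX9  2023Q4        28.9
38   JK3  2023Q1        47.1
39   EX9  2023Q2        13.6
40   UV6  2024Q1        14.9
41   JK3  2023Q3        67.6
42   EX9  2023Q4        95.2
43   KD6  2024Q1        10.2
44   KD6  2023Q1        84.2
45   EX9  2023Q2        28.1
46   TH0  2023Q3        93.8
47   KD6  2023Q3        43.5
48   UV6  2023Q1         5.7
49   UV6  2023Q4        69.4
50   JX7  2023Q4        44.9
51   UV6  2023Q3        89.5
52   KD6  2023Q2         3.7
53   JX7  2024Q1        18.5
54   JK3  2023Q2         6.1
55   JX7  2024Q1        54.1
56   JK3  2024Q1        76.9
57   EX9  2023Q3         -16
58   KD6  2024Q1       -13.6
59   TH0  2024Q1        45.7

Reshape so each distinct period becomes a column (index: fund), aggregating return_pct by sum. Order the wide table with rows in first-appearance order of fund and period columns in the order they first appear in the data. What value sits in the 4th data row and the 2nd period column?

With rows in first-appearance order of fund, row 4 is fund=JK3. period columns in first-appearance order: 2023Q4, 2023Q1, 2023Q3, 2023Q2, 2024Q1; column 2 is 2023Q1.
Long rows with fund=JK3, period=2023Q1: 49.1 + 47.1 = 96.2.

96.2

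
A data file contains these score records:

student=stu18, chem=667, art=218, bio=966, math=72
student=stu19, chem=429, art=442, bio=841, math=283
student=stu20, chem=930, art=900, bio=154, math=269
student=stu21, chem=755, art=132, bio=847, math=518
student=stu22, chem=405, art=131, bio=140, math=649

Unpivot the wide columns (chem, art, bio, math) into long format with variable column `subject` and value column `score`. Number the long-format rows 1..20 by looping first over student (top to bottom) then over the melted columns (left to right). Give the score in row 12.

269

20 rows total (5 × 4). Row 12: index ⌊(12-1)/4⌋ = 2 into student → stu20; (12-1) mod 4 = 3 into the melted columns → math.
So row 12 is (stu20, math, 269); score = 269.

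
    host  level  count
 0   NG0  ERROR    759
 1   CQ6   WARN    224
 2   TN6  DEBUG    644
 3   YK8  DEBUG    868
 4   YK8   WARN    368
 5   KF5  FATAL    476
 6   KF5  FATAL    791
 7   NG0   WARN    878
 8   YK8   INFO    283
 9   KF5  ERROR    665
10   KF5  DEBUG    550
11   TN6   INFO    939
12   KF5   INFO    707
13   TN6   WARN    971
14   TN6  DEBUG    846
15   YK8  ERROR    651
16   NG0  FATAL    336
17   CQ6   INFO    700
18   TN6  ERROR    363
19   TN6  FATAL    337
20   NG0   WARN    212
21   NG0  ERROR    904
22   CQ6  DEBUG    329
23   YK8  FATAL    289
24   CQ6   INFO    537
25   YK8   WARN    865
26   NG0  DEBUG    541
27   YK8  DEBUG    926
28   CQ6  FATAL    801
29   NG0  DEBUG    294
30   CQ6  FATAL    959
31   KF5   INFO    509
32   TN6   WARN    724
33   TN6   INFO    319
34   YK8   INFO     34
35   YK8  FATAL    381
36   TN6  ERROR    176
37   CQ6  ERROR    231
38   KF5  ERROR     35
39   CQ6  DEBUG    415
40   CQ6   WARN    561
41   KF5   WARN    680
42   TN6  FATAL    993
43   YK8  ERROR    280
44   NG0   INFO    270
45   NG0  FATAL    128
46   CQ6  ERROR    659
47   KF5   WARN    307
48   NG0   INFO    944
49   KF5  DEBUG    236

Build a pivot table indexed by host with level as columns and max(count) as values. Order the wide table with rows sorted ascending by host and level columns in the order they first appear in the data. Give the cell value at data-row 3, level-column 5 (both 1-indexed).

944

With rows sorted ascending by host, row 3 is host=NG0. level columns in first-appearance order: ERROR, WARN, DEBUG, FATAL, INFO; column 5 is INFO.
Long rows with host=NG0, level=INFO: max(270, 944) = 944.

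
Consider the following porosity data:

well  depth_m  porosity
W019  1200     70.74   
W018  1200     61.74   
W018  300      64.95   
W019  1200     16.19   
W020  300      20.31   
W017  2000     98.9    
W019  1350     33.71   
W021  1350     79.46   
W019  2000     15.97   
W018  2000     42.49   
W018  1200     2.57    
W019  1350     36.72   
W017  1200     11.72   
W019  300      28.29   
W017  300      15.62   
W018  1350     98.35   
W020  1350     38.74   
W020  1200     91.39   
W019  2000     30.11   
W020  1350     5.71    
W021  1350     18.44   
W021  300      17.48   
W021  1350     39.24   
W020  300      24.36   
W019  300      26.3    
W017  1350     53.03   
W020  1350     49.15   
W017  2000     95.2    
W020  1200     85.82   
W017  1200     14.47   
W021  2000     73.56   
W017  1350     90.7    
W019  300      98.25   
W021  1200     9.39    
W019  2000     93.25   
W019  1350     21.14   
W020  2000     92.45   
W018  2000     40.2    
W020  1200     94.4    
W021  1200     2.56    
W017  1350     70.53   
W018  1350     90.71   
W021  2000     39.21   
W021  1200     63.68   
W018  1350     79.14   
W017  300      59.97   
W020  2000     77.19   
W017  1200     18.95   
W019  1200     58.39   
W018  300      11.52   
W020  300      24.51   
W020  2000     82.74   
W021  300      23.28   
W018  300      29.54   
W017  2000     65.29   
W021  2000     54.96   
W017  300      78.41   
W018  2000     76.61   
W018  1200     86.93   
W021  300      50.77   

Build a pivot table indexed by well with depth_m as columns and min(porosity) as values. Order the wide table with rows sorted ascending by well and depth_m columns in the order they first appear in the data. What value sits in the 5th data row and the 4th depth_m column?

18.44

With rows sorted ascending by well, row 5 is well=W021. depth_m columns in first-appearance order: 1200, 300, 2000, 1350; column 4 is 1350.
Long rows with well=W021, depth_m=1350: min(79.46, 18.44, 39.24) = 18.44.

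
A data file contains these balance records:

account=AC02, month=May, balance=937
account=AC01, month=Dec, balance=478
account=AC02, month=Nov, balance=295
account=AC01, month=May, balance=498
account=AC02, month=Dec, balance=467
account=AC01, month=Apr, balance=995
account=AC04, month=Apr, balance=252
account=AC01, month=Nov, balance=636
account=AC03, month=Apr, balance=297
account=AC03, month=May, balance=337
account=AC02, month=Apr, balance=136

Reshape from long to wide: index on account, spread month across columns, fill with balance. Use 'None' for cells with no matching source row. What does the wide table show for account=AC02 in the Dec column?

467

The long row with account=AC02, month=Dec has balance=467.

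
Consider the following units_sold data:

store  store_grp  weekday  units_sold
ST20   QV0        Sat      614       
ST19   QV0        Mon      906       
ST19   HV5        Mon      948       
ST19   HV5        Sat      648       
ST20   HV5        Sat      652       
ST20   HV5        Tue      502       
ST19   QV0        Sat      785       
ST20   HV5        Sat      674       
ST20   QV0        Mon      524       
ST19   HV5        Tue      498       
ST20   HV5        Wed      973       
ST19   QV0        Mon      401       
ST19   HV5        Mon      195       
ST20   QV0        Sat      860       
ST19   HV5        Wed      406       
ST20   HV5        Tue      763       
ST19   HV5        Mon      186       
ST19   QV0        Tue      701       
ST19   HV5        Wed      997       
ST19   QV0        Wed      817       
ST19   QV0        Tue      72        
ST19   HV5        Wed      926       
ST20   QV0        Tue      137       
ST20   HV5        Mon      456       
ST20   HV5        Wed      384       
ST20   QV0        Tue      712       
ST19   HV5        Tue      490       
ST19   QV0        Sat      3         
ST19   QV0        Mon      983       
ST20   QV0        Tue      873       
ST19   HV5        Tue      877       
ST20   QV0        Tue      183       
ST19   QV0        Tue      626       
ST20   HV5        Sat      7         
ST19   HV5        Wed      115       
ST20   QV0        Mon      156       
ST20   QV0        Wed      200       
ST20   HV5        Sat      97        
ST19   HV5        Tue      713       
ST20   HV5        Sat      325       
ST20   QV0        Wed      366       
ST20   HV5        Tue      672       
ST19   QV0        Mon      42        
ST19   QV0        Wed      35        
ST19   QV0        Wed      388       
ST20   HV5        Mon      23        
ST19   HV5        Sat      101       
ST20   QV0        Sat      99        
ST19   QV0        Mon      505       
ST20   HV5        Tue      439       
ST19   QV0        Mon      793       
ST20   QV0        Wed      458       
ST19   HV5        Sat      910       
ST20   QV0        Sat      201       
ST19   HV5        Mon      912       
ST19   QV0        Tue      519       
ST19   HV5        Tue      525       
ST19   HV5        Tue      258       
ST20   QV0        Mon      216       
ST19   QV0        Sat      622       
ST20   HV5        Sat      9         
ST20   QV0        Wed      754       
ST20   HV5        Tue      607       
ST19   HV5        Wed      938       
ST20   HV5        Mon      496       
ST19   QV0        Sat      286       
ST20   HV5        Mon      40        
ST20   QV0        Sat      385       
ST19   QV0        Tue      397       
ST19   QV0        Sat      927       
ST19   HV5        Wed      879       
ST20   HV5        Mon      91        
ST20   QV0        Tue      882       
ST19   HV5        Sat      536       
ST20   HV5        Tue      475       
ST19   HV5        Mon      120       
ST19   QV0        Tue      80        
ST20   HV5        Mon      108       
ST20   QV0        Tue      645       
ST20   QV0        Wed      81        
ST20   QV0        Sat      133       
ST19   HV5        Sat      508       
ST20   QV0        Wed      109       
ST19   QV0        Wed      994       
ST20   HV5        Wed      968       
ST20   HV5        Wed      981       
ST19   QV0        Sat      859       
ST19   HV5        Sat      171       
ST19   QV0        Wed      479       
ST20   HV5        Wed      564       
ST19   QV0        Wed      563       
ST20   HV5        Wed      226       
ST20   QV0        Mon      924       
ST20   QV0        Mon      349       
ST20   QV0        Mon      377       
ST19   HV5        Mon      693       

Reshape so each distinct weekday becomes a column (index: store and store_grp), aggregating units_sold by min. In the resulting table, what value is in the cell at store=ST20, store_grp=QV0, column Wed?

81

Rows with store=ST20, store_grp=QV0 and weekday=Wed: units_sold values are 200, 366, 458, 754, 81, 109.
min(200, 366, 458, 754, 81, 109) = 81.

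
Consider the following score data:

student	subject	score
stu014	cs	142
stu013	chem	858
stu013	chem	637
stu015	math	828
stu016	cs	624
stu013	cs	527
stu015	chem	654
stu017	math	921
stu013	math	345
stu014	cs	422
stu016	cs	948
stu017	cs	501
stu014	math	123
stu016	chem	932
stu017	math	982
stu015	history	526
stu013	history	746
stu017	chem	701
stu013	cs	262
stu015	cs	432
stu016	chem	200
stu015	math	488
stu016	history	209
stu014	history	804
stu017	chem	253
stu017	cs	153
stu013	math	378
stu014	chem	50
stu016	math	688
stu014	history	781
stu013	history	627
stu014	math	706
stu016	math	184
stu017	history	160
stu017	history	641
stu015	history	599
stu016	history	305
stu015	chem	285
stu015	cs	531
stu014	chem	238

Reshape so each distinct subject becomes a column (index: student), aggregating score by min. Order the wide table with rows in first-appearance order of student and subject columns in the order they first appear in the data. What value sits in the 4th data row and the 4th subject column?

With rows in first-appearance order of student, row 4 is student=stu016. subject columns in first-appearance order: cs, chem, math, history; column 4 is history.
Long rows with student=stu016, subject=history: min(209, 305) = 209.

209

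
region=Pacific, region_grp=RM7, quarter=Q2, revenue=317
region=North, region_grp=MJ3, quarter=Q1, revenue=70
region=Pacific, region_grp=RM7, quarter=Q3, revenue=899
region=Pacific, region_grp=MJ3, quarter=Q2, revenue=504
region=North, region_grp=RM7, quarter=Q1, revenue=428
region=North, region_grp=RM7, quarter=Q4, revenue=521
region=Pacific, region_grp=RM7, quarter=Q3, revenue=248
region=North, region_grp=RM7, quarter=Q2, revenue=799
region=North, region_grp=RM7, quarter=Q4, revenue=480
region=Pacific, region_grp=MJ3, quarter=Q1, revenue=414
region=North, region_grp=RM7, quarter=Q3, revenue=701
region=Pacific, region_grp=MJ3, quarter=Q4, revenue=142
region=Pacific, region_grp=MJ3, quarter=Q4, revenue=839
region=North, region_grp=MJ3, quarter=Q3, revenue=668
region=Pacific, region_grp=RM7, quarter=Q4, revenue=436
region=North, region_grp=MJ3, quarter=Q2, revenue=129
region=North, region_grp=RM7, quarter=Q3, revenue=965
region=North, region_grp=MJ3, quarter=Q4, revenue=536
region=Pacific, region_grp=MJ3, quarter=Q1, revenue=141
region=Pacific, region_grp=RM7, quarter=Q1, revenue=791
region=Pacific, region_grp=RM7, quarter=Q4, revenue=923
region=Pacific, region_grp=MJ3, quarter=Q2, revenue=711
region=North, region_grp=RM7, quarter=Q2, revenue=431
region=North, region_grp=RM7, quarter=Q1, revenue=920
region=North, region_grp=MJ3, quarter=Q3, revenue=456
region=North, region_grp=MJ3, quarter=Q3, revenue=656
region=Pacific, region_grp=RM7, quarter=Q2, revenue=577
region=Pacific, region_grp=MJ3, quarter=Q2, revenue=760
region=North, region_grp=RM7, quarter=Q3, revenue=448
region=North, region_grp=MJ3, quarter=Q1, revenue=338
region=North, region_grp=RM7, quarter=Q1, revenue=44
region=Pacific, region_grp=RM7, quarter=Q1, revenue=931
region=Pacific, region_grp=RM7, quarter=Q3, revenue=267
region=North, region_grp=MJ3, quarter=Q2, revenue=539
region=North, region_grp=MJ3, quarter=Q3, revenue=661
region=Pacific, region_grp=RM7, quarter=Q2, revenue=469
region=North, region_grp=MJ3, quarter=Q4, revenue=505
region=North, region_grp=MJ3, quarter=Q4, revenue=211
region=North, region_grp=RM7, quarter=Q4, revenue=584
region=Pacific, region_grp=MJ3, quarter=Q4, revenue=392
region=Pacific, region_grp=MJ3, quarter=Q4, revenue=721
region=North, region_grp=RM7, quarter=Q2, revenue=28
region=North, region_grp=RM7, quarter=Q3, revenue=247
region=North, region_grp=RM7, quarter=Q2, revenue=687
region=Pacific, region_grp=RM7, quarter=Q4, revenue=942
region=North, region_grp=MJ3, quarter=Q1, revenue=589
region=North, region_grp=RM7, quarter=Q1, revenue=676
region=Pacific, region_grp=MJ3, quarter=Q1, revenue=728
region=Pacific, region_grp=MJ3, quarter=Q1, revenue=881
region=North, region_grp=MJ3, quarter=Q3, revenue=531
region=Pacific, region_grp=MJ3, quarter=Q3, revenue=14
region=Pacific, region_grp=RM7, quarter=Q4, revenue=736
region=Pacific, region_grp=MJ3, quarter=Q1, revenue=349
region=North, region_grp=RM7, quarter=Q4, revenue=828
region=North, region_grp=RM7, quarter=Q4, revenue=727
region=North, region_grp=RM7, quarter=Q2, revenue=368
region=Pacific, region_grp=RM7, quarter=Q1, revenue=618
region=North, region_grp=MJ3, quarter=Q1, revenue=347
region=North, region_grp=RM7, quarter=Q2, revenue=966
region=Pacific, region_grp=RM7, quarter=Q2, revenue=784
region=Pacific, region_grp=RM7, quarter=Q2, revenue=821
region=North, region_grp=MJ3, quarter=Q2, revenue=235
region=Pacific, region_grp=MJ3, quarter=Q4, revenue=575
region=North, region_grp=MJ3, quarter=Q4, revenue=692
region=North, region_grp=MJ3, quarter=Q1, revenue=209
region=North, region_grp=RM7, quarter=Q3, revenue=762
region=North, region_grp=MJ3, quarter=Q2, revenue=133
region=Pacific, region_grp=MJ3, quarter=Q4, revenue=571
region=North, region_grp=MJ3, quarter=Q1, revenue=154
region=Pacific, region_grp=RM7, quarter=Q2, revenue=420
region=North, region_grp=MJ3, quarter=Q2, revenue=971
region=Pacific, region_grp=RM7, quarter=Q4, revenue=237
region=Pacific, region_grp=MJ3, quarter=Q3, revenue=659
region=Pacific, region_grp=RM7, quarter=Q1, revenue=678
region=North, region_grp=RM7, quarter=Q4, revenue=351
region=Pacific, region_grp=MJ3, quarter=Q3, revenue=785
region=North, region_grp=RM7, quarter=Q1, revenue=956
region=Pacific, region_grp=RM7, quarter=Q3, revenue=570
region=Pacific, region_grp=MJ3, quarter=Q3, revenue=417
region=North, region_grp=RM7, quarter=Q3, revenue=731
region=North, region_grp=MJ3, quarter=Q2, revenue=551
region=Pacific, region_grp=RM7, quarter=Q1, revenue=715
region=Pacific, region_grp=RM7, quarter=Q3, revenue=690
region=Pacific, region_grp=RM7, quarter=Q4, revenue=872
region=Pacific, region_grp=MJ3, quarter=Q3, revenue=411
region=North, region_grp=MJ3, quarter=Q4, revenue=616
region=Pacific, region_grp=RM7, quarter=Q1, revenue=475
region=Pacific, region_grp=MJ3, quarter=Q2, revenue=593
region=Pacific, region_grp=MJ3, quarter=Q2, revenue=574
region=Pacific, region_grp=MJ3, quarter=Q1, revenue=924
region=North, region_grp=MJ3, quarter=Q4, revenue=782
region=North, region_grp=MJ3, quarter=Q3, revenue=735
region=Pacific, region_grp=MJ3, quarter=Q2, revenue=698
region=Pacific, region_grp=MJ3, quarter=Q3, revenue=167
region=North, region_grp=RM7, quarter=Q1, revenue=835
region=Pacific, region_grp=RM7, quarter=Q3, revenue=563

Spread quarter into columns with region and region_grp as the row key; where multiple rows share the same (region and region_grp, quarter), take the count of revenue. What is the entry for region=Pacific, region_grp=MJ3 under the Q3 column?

Rows with region=Pacific, region_grp=MJ3 and quarter=Q3: revenue values are 14, 659, 785, 417, 411, 167.
6 rows match — count = 6.

6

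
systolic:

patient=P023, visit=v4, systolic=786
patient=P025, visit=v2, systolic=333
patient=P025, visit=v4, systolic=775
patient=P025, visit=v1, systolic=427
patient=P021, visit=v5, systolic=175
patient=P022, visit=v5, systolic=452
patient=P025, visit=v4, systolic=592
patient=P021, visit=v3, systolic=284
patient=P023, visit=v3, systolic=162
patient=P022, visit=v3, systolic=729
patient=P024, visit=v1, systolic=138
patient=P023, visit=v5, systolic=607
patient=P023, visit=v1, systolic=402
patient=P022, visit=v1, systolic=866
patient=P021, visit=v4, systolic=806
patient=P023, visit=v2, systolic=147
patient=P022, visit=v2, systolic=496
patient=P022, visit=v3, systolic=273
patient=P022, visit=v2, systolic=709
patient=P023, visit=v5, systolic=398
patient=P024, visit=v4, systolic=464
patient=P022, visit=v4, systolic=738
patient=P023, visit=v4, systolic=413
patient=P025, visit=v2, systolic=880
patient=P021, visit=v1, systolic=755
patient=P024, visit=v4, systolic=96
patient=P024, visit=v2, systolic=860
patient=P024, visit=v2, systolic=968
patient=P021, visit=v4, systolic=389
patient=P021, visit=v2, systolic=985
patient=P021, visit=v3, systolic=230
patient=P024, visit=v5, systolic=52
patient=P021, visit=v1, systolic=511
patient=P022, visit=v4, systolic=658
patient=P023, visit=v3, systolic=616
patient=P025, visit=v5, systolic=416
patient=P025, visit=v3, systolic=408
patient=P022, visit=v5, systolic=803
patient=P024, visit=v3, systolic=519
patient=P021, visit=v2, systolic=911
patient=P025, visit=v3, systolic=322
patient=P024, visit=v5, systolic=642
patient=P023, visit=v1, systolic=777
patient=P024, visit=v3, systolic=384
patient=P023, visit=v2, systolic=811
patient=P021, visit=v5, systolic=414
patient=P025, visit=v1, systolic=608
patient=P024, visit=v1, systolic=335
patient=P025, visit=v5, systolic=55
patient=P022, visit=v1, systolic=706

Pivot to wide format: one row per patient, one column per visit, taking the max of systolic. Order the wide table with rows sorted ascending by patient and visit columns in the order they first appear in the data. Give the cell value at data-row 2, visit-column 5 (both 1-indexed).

729

With rows sorted ascending by patient, row 2 is patient=P022. visit columns in first-appearance order: v4, v2, v1, v5, v3; column 5 is v3.
Long rows with patient=P022, visit=v3: max(729, 273) = 729.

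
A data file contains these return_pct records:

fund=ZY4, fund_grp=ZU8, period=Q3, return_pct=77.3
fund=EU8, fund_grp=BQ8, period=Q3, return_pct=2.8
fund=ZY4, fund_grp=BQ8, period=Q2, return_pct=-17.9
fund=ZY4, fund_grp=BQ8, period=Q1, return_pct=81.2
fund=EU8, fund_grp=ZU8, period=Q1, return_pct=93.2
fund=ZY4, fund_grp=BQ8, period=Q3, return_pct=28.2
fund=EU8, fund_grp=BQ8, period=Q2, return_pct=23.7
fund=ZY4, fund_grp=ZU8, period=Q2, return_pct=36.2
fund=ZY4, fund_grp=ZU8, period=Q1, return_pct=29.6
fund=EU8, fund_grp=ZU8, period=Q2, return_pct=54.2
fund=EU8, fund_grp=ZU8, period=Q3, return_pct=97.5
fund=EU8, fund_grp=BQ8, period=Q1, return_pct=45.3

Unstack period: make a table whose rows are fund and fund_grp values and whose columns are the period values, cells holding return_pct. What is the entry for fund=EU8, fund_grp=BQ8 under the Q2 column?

23.7

Wide layout: rows indexed by fund and fund_grp, columns are the 3 distinct period values (Q3, Q2, Q1).
Cell (fund=EU8, fund_grp=BQ8, period=Q2) draws from the long row where fund=EU8, fund_grp=BQ8 and period=Q2, which has return_pct=23.7.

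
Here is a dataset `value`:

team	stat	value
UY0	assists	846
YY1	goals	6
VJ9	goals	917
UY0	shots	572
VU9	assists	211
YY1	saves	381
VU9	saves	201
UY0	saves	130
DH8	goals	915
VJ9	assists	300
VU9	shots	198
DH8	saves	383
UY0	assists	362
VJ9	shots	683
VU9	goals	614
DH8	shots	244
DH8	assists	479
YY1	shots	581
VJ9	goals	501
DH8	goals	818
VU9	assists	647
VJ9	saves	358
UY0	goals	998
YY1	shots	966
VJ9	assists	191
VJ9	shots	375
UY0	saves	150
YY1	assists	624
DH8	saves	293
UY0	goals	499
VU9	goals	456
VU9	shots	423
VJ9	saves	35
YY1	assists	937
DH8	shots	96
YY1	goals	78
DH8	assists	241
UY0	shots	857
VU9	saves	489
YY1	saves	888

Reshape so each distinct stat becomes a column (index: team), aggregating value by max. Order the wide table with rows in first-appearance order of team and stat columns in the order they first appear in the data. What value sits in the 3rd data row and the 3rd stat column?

683

With rows in first-appearance order of team, row 3 is team=VJ9. stat columns in first-appearance order: assists, goals, shots, saves; column 3 is shots.
Long rows with team=VJ9, stat=shots: max(683, 375) = 683.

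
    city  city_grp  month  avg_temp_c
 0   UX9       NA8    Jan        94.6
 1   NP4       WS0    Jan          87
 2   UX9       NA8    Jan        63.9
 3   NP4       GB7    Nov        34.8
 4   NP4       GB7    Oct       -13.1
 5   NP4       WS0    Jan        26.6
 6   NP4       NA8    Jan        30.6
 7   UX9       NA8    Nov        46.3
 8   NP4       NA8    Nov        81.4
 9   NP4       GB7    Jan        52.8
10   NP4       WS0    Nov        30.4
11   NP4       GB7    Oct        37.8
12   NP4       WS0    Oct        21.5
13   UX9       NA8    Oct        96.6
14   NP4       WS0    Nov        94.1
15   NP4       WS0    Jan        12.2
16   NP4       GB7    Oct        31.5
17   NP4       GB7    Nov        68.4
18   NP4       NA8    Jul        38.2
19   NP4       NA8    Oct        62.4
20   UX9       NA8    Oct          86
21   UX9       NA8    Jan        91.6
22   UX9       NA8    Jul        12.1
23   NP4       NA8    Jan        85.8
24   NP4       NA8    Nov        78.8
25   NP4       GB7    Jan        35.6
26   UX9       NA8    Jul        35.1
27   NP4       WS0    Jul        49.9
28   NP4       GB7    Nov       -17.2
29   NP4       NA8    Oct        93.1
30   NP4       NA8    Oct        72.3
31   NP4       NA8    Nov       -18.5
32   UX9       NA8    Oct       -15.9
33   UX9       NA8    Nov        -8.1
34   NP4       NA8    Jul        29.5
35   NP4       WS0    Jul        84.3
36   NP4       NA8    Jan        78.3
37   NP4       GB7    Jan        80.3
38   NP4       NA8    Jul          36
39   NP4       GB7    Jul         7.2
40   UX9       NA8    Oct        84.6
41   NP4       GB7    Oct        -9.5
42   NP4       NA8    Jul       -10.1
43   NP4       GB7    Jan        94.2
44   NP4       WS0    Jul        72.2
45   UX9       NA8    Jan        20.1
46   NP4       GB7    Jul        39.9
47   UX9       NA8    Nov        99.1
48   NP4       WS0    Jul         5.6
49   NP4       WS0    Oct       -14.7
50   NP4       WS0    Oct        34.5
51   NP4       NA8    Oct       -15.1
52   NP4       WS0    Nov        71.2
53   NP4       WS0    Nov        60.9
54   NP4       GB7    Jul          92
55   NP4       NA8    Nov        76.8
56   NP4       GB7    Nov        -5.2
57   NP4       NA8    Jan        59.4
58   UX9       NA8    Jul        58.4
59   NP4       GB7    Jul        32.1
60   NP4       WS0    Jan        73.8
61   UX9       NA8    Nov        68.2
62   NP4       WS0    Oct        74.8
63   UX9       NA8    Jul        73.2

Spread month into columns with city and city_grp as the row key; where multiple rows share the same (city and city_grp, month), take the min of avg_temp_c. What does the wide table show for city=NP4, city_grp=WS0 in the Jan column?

Rows with city=NP4, city_grp=WS0 and month=Jan: avg_temp_c values are 87, 26.6, 12.2, 73.8.
min(87, 26.6, 12.2, 73.8) = 12.2.

12.2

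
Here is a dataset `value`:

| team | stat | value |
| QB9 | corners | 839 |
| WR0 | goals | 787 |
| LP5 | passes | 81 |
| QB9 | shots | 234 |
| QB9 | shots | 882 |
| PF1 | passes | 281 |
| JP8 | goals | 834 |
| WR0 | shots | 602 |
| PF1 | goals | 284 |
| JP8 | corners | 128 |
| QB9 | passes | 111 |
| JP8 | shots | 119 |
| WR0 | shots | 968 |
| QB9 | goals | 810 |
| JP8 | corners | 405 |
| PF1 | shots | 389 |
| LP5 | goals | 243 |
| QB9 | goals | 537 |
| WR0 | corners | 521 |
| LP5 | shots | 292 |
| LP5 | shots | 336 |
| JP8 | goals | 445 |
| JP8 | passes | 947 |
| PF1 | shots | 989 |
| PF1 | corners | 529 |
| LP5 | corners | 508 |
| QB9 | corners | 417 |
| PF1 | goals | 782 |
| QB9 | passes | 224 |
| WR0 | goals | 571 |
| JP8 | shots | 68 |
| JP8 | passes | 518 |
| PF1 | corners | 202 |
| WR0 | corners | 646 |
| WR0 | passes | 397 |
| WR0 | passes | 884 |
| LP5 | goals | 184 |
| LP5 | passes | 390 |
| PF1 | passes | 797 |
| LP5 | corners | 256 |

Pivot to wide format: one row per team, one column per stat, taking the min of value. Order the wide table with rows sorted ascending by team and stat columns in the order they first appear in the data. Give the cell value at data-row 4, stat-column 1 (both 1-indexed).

417

With rows sorted ascending by team, row 4 is team=QB9. stat columns in first-appearance order: corners, goals, passes, shots; column 1 is corners.
Long rows with team=QB9, stat=corners: min(839, 417) = 417.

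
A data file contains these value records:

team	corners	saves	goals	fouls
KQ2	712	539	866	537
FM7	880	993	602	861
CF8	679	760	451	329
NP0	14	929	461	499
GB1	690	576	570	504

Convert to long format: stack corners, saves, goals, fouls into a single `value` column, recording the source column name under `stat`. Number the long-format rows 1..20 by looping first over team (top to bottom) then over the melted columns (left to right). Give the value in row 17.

20 rows total (5 × 4). Row 17: index ⌊(17-1)/4⌋ = 4 into team → GB1; (17-1) mod 4 = 0 into the melted columns → corners.
So row 17 is (GB1, corners, 690); value = 690.

690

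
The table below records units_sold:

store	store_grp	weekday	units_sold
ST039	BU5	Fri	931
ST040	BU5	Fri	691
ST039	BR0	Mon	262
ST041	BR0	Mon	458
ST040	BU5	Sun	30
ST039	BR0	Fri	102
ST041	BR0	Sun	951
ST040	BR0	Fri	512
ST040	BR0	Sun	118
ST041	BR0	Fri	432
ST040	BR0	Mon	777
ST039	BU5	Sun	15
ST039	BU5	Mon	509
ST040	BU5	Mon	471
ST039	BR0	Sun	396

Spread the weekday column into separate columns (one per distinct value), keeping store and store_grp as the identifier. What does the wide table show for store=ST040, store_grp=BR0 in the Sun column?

118

Wide layout: rows indexed by store and store_grp, columns are the 3 distinct weekday values (Fri, Mon, Sun).
Cell (store=ST040, store_grp=BR0, weekday=Sun) draws from the long row where store=ST040, store_grp=BR0 and weekday=Sun, which has units_sold=118.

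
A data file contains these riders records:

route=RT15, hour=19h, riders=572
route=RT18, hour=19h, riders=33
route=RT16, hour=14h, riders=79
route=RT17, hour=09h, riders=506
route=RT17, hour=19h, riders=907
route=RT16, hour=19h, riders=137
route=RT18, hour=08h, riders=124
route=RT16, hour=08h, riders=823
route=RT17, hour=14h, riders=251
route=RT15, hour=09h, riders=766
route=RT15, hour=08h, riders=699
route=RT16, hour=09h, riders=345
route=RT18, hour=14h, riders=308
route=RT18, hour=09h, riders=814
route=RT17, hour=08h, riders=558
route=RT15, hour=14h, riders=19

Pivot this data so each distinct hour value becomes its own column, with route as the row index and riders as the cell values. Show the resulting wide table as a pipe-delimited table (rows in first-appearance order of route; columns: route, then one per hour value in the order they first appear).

| route | 19h | 14h | 09h | 08h |
| RT15 | 572 | 19 | 766 | 699 |
| RT18 | 33 | 308 | 814 | 124 |
| RT16 | 137 | 79 | 345 | 823 |
| RT17 | 907 | 251 | 506 | 558 |

Columns: route plus the 4 distinct hour values (19h, 14h, 09h, 08h).
For example, row RT15 column 19h takes riders=572 from the long row (RT15, 19h).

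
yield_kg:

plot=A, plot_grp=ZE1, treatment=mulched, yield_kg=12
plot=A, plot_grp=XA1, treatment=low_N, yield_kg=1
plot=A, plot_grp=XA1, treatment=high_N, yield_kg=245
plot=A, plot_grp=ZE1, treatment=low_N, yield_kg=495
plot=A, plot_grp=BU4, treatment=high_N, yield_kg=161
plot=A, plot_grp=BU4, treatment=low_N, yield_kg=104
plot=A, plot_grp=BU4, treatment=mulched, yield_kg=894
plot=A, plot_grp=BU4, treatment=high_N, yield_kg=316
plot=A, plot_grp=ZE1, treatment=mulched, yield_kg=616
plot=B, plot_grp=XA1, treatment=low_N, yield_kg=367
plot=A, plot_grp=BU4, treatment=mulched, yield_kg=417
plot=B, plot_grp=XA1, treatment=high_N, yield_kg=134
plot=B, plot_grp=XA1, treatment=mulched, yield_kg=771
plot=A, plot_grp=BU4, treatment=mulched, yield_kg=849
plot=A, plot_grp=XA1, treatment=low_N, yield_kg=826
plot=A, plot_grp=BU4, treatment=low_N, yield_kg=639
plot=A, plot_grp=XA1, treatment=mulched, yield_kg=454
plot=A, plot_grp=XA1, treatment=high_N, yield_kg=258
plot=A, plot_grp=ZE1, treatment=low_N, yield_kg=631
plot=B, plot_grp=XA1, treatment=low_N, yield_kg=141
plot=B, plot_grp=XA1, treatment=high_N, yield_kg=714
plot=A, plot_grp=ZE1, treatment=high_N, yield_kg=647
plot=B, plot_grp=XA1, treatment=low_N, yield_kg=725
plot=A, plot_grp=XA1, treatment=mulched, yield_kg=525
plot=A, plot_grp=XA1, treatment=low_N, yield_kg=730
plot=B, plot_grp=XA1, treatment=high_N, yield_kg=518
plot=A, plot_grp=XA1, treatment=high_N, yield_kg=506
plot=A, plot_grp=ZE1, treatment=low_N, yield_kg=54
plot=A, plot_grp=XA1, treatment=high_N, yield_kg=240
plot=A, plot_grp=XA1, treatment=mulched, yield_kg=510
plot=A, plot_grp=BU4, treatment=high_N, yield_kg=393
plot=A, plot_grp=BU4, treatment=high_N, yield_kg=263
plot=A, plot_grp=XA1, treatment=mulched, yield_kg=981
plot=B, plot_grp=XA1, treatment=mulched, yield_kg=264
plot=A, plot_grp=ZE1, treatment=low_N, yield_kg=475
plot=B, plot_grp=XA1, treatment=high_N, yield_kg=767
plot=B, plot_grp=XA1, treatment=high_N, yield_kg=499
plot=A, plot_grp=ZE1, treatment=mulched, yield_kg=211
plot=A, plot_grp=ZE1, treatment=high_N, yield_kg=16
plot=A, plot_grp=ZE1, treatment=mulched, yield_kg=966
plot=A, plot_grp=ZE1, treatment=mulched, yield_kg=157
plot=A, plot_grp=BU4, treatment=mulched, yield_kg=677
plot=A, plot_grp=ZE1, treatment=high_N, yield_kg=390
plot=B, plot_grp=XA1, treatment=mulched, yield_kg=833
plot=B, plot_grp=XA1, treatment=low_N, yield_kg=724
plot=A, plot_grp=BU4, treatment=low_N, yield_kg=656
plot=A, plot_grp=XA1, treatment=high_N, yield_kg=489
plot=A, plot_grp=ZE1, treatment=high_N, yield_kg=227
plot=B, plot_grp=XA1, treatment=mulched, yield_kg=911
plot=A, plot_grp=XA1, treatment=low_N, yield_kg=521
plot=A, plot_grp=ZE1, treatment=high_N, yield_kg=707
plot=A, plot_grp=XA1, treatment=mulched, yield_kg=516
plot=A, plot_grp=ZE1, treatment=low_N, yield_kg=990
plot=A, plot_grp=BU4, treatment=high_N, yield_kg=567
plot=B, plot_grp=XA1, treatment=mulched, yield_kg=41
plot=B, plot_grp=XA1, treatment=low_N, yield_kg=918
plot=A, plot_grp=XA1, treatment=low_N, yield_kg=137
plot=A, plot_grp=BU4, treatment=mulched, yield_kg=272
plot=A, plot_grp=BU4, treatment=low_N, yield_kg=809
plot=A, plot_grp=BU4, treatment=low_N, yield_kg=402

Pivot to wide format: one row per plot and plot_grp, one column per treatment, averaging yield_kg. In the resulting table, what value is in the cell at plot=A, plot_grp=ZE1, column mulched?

392.40

Rows with plot=A, plot_grp=ZE1 and treatment=mulched: yield_kg values are 12, 616, 211, 966, 157.
(12 + 616 + 211 + 966 + 157) / 5 = 392.40.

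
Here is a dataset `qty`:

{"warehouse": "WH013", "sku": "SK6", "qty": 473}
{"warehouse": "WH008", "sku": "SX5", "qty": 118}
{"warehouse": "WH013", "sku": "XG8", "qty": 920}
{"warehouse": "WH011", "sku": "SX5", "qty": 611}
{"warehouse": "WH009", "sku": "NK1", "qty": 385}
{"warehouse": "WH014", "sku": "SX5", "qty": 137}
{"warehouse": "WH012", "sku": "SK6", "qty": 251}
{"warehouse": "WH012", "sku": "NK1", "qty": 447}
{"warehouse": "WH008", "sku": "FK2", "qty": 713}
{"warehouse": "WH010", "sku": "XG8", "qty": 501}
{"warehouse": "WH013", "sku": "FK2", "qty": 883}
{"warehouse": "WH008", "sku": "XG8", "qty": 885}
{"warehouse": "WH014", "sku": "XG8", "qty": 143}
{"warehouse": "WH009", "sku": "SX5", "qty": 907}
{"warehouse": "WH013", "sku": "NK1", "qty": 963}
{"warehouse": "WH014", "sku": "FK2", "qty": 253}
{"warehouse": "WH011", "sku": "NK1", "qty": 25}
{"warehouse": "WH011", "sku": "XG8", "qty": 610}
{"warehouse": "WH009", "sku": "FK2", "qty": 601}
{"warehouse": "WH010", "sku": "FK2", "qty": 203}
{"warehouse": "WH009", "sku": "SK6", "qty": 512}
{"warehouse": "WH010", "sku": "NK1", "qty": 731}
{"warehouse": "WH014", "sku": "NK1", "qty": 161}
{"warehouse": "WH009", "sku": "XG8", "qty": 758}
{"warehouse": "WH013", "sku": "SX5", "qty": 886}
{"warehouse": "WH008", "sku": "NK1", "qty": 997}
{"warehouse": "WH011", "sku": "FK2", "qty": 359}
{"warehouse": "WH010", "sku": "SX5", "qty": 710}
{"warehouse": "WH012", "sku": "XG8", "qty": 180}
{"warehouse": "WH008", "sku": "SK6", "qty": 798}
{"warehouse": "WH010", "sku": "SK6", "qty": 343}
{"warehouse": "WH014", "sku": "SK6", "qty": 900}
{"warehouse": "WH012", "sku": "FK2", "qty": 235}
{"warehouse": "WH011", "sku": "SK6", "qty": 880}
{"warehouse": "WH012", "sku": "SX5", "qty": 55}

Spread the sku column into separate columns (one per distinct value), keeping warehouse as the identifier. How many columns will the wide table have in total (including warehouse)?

6

1 column for warehouse plus 5 distinct sku values → 6 columns.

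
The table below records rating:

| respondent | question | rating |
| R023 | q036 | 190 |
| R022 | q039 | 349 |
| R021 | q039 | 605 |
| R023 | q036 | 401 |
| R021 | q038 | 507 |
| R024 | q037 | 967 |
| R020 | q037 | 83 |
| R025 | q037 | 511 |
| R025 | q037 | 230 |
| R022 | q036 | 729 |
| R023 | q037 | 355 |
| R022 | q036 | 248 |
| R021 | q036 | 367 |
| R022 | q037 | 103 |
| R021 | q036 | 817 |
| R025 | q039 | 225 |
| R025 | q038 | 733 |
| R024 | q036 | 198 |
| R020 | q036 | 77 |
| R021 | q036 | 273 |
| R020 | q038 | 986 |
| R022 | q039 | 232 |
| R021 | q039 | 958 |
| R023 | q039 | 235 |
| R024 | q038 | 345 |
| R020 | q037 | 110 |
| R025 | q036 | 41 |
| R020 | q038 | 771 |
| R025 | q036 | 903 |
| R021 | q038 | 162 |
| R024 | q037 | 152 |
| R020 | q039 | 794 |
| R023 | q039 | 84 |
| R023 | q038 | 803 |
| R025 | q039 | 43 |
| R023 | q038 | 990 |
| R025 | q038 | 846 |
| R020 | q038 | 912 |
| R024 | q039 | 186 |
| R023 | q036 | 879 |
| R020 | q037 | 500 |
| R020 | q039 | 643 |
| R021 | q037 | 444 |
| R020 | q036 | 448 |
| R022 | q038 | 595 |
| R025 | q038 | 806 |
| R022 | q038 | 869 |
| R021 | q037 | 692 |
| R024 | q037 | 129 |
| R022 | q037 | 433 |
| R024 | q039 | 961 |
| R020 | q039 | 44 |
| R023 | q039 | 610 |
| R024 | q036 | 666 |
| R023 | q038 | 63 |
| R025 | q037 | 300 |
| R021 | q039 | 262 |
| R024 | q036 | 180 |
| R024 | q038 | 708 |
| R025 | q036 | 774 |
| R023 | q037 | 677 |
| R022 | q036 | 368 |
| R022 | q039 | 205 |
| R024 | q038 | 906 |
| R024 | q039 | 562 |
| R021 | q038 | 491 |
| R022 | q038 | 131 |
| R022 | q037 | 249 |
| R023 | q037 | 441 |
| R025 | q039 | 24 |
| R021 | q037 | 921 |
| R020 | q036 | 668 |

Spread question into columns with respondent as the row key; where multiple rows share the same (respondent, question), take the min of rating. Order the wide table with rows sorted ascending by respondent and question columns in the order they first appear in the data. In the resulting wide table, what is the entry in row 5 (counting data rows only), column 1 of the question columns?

180

With rows sorted ascending by respondent, row 5 is respondent=R024. question columns in first-appearance order: q036, q039, q038, q037; column 1 is q036.
Long rows with respondent=R024, question=q036: min(198, 666, 180) = 180.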